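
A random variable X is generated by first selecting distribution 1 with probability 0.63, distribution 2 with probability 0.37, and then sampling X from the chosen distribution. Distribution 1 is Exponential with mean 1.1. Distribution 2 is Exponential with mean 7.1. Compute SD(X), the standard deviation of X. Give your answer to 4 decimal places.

5.2731

Per component, 1: μ=1.1, E[X²]=2.42; 2: μ=7.1, E[X²]=100.82.
E[X] = 0.63·1.1 + 0.37·7.1 = 3.32.
E[X²] = 0.63·2.42 + 0.37·100.82 = 38.828.
Var(X) = E[X²] − (E[X])² = 38.828 − 11.0224 = 27.8056.
SD(X) = √27.8056 = 5.2731.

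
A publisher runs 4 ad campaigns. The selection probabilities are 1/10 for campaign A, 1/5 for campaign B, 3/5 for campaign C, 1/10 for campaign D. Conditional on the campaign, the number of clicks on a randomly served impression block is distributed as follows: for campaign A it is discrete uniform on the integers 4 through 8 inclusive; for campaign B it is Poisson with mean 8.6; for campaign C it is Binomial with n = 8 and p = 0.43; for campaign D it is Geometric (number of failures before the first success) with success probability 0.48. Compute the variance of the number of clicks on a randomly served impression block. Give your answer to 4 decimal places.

8.7506

Per component, A: μ=6, E[X²]=38; B: μ=8.6, E[X²]=82.56; C: μ=3.44, E[X²]=13.7944; D: μ=1.08333, E[X²]=3.43056.
E[X] = 0.1·6 + 0.2·8.6 + 0.6·3.44 + 0.1·1.08333 = 4.49233.
E[X²] = 0.1·38 + 0.2·82.56 + 0.6·13.7944 + 0.1·3.43056 = 28.9317.
Var(X) = E[X²] − (E[X])² = 28.9317 − 20.1811 = 8.75064.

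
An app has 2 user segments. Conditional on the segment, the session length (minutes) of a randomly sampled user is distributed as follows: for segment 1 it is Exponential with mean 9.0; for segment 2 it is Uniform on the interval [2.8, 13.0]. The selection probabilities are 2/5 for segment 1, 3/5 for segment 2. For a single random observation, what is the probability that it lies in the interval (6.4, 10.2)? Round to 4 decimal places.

Conditional on each segment, P(6.4 < X < 10.2): 1: 0.16914; 2: 0.372549.
By total probability, P(6.4 < X < 10.2) = 0.4·0.16914 + 0.6·0.372549 = 0.291185.

0.2912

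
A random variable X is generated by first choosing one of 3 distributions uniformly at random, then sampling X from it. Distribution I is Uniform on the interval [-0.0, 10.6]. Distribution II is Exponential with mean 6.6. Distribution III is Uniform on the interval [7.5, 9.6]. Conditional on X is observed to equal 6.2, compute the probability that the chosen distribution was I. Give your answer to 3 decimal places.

0.614

Likelihoods f(6.2 | ·): I: 0.0943396; II: 0.0592219; III: 0.
Posterior ∝ prior × likelihood. Numerator for I: 0.333333·0.0943396 = 0.0314465.
Normalizing constant: 0.333333·0.0943396 + 0.333333·0.0592219 + 0.333333·0 = 0.0511872.
P(I | observation) = 0.0314465 / 0.0511872 = 0.614344.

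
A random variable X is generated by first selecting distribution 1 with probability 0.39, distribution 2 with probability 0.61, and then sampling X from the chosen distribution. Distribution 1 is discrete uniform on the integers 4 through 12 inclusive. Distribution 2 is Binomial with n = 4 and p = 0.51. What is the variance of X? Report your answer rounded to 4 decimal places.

Per component, 1: μ=8, E[X²]=70.6667; 2: μ=2.04, E[X²]=5.1612.
E[X] = 0.39·8 + 0.61·2.04 = 4.3644.
E[X²] = 0.39·70.6667 + 0.61·5.1612 = 30.7083.
Var(X) = E[X²] − (E[X])² = 30.7083 − 19.048 = 11.6603.

11.6603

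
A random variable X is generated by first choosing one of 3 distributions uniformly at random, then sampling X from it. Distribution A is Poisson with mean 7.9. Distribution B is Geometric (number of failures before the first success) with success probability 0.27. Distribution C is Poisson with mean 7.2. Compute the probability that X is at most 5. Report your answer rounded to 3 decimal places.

0.442

Conditional on each component, P(X ≤ 5): A: 0.200569; B: 0.848666; C: 0.275897.
By total probability, P(X ≤ 5) = 0.333333·0.200569 + 0.333333·0.848666 + 0.333333·0.275897 = 0.441711.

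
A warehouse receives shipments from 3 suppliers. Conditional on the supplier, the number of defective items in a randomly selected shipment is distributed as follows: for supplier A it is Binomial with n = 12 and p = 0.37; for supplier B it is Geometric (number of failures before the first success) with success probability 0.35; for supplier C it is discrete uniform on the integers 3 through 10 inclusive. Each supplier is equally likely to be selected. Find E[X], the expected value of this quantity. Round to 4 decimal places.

Component means — A: 4.44; B: 1.85714; C: 6.5.
E[X] = 0.333333·4.44 + 0.333333·1.85714 + 0.333333·6.5 = 4.26571.

4.2657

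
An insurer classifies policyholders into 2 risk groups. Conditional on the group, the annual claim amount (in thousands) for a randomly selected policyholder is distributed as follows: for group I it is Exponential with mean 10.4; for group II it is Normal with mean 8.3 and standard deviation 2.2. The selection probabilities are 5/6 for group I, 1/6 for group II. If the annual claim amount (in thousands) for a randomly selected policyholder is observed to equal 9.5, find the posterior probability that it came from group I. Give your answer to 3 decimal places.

0.552

Likelihoods f(9.5 | ·): I: 0.0385705; II: 0.156272.
Posterior ∝ prior × likelihood. Numerator for I: 0.833333·0.0385705 = 0.0321421.
Normalizing constant: 0.833333·0.0385705 + 0.166667·0.156272 = 0.0581874.
P(I | observation) = 0.0321421 / 0.0581874 = 0.552389.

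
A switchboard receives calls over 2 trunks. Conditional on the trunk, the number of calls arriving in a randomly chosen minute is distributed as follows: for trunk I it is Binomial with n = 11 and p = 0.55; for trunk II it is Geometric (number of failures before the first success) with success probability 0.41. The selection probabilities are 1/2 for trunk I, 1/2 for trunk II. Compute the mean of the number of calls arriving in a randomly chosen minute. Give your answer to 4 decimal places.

Component means — I: 6.05; II: 1.43902.
E[X] = 0.5·6.05 + 0.5·1.43902 = 3.74451.

3.7445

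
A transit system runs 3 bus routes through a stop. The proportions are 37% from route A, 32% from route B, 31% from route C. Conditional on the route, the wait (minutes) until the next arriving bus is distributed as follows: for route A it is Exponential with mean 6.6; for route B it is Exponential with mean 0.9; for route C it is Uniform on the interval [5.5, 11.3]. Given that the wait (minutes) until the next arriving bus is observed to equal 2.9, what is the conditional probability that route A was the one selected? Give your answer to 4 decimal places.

0.7182

Likelihoods f(2.9 | ·): A: 0.0976404; B: 0.044296; C: 0.
Posterior ∝ prior × likelihood. Numerator for A: 0.37·0.0976404 = 0.036127.
Normalizing constant: 0.37·0.0976404 + 0.32·0.044296 + 0.31·0 = 0.0503017.
P(A | observation) = 0.036127 / 0.0503017 = 0.718206.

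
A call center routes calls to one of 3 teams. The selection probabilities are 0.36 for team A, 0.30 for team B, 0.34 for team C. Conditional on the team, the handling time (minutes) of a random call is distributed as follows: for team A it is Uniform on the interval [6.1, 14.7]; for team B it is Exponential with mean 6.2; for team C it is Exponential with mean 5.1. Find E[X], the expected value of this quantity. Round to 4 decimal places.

7.3380

Component means — A: 10.4; B: 6.2; C: 5.1.
E[X] = 0.36·10.4 + 0.3·6.2 + 0.34·5.1 = 7.338.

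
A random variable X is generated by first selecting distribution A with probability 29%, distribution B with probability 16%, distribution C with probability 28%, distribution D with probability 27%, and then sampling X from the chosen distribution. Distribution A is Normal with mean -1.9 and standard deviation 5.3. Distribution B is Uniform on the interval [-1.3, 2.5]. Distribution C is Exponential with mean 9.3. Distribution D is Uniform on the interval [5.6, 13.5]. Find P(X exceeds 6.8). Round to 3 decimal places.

Conditional on each component, P(X > 6.8): A: 0.0503459; B: 0; C: 0.481339; D: 0.848101.
By total probability, P(X > 6.8) = 0.29·0.0503459 + 0.16·0 + 0.28·0.481339 + 0.27·0.848101 = 0.378363.

0.378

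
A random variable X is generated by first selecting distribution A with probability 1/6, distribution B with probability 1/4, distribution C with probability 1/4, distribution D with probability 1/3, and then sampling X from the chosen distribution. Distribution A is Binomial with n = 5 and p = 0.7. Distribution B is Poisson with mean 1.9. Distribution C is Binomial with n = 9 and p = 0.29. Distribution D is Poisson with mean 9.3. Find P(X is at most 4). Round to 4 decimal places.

0.6211

Conditional on each component, P(X ≤ 4): A: 0.83193; B: 0.955919; C: 0.912978; D: 0.0456475.
By total probability, P(X ≤ 4) = 0.166667·0.83193 + 0.25·0.955919 + 0.25·0.912978 + 0.333333·0.0456475 = 0.621095.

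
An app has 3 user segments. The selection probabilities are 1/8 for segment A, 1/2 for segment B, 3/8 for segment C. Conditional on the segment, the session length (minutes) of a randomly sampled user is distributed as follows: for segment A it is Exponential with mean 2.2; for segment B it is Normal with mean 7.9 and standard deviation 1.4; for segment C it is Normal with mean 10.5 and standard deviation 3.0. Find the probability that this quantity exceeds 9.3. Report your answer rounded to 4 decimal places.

0.3269

Conditional on each segment, P(X > 9.3): A: 0.0145921; B: 0.158655; C: 0.655422.
By total probability, P(X > 9.3) = 0.125·0.0145921 + 0.5·0.158655 + 0.375·0.655422 = 0.326935.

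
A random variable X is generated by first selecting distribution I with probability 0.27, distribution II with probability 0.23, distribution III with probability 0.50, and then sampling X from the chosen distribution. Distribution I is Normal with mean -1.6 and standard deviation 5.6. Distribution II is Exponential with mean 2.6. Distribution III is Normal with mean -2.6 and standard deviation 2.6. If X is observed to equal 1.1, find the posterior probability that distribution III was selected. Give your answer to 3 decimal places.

0.271

Likelihoods f(1.1 | ·): I: 0.0634225; II: 0.251934; III: 0.0557419.
Posterior ∝ prior × likelihood. Numerator for III: 0.5·0.0557419 = 0.0278709.
Normalizing constant: 0.27·0.0634225 + 0.23·0.251934 + 0.5·0.0557419 = 0.10294.
P(III | observation) = 0.0278709 / 0.10294 = 0.27075.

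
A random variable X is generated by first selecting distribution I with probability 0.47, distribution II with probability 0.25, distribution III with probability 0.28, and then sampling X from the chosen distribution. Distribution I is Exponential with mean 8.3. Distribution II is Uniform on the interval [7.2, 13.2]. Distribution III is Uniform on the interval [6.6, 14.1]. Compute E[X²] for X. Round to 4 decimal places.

For each component E[X²] = Var + (mean)², giving I: 137.78; II: 107.04; III: 111.81.
Overall E[X²] = 0.47·137.78 + 0.25·107.04 + 0.28·111.81 = 122.823.

122.8234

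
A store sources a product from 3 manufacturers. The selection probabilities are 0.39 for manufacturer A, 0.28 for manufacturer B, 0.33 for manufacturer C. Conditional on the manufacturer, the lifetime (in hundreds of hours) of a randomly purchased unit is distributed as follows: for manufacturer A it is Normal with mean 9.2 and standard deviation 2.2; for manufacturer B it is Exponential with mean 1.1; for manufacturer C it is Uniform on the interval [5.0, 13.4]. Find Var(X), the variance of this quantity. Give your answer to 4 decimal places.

17.3938

Per component, A: μ=9.2, E[X²]=89.48; B: μ=1.1, E[X²]=2.42; C: μ=9.2, E[X²]=90.52.
E[X] = 0.39·9.2 + 0.28·1.1 + 0.33·9.2 = 6.932.
E[X²] = 0.39·89.48 + 0.28·2.42 + 0.33·90.52 = 65.4464.
Var(X) = E[X²] − (E[X])² = 65.4464 − 48.0526 = 17.3938.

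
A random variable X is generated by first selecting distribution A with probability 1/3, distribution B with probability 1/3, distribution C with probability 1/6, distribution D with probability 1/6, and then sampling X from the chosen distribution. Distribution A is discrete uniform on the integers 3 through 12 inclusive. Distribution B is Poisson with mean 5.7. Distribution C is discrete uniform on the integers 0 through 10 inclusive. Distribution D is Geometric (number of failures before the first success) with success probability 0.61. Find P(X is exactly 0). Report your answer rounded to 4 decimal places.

0.1179

Conditional on each component, P(X = 0): A: 0; B: 0.00334597; C: 0.0909091; D: 0.61.
By total probability, P(X = 0) = 0.333333·0 + 0.333333·0.00334597 + 0.166667·0.0909091 + 0.166667·0.61 = 0.117934.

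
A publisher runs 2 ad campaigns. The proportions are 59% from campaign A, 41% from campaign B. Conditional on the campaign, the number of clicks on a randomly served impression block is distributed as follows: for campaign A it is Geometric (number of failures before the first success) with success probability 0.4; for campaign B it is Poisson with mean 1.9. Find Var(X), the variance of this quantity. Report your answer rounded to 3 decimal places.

Per component, A: μ=1.5, E[X²]=6; B: μ=1.9, E[X²]=5.51.
E[X] = 0.59·1.5 + 0.41·1.9 = 1.664.
E[X²] = 0.59·6 + 0.41·5.51 = 5.7991.
Var(X) = E[X²] − (E[X])² = 5.7991 − 2.7689 = 3.0302.

3.030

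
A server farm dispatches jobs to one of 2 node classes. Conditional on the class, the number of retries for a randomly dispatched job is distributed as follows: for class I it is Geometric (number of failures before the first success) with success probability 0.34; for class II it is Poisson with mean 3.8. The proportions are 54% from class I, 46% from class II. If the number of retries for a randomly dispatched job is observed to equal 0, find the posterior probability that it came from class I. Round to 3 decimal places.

Likelihoods P(X=0 | ·): I: 0.34; II: 0.0223708.
Posterior ∝ prior × likelihood. Numerator for I: 0.54·0.34 = 0.1836.
Normalizing constant: 0.54·0.34 + 0.46·0.0223708 = 0.193891.
P(I | observation) = 0.1836 / 0.193891 = 0.946926.

0.947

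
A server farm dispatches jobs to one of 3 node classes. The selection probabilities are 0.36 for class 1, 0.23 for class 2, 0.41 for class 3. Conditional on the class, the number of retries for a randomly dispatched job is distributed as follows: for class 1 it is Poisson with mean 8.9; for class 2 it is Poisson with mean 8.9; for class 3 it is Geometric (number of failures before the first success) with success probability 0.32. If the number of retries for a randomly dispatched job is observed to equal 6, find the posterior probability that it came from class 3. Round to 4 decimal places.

0.1893

Likelihoods P(X=6 | ·): 1: 0.0941427; 2: 0.0941427; 3: 0.0316376.
Posterior ∝ prior × likelihood. Numerator for 3: 0.41·0.0316376 = 0.0129714.
Normalizing constant: 0.36·0.0941427 + 0.23·0.0941427 + 0.41·0.0316376 = 0.0685156.
P(3 | observation) = 0.0129714 / 0.0685156 = 0.189321.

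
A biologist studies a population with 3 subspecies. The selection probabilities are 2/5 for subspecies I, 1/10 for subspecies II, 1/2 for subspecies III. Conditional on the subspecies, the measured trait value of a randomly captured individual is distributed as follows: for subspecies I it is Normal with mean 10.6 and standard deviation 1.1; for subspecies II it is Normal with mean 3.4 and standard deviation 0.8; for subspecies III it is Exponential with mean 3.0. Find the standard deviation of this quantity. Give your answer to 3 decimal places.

4.322

Per component, I: μ=10.6, E[X²]=113.57; II: μ=3.4, E[X²]=12.2; III: μ=3, E[X²]=18.
E[X] = 0.4·10.6 + 0.1·3.4 + 0.5·3 = 6.08.
E[X²] = 0.4·113.57 + 0.1·12.2 + 0.5·18 = 55.648.
Var(X) = E[X²] − (E[X])² = 55.648 − 36.9664 = 18.6816.
SD(X) = √18.6816 = 4.32222.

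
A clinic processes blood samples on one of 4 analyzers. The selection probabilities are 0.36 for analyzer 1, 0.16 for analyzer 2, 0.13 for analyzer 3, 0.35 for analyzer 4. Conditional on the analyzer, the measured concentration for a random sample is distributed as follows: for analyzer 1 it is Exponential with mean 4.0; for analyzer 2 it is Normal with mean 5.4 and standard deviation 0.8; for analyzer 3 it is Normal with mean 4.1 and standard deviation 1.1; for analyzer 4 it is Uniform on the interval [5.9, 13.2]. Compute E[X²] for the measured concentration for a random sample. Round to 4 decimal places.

For each component E[X²] = Var + (mean)², giving 1: 32; 2: 29.8; 3: 18.02; 4: 95.6433.
Overall E[X²] = 0.36·32 + 0.16·29.8 + 0.13·18.02 + 0.35·95.6433 = 52.1058.

52.1058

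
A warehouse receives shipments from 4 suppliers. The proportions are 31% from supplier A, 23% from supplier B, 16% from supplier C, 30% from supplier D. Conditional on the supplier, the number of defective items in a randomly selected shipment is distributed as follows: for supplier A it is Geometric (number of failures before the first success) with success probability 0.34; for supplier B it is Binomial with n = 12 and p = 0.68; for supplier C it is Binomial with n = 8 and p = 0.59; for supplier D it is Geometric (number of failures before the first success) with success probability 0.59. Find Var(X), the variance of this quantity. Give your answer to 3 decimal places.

11.377

Per component, A: μ=1.94118, E[X²]=9.47751; B: μ=8.16, E[X²]=69.1968; C: μ=4.72, E[X²]=24.2136; D: μ=0.694915, E[X²]=1.66073.
E[X] = 0.31·1.94118 + 0.23·8.16 + 0.16·4.72 + 0.3·0.694915 = 3.44224.
E[X²] = 0.31·9.47751 + 0.23·69.1968 + 0.16·24.2136 + 0.3·1.66073 = 23.2257.
Var(X) = E[X²] − (E[X])² = 23.2257 − 11.849 = 11.3767.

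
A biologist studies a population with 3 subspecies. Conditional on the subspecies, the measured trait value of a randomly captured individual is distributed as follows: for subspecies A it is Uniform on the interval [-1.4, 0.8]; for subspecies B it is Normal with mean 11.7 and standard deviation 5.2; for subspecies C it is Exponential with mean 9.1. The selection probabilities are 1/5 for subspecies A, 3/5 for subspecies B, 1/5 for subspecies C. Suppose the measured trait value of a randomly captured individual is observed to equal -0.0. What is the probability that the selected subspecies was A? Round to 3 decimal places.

0.780

Likelihoods f(-0.0 | ·): A: 0.454545; B: 0.00610378; C: 0.10989.
Posterior ∝ prior × likelihood. Numerator for A: 0.2·0.454545 = 0.0909091.
Normalizing constant: 0.2·0.454545 + 0.6·0.00610378 + 0.2·0.10989 = 0.116549.
P(A | observation) = 0.0909091 / 0.116549 = 0.780005.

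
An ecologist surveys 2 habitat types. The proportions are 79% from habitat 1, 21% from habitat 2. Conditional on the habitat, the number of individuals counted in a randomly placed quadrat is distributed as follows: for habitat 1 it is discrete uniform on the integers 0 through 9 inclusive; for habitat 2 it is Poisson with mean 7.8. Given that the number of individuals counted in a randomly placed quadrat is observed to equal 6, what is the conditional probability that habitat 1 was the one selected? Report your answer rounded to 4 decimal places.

0.7459

Likelihoods P(X=6 | ·): 1: 0.1; 2: 0.128156.
Posterior ∝ prior × likelihood. Numerator for 1: 0.79·0.1 = 0.079.
Normalizing constant: 0.79·0.1 + 0.21·0.128156 = 0.105913.
P(1 | observation) = 0.079 / 0.105913 = 0.745897.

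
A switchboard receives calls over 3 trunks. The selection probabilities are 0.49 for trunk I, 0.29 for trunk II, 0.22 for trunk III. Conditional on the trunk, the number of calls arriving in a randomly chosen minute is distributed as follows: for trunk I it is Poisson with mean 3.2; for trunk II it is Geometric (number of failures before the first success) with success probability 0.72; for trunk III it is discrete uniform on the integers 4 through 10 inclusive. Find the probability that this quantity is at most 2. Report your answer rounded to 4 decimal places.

Conditional on each trunk, P(X ≤ 2): I: 0.379904; II: 0.978048; III: 0.
By total probability, P(X ≤ 2) = 0.49·0.379904 + 0.29·0.978048 + 0.22·0 = 0.469787.

0.4698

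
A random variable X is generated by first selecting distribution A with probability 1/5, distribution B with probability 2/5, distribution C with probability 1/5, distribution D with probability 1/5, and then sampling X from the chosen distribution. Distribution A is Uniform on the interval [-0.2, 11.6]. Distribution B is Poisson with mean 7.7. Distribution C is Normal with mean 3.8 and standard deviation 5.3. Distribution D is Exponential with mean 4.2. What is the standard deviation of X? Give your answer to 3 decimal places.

4.160

Per component, A: μ=5.7, E[X²]=44.0933; B: μ=7.7, E[X²]=66.99; C: μ=3.8, E[X²]=42.53; D: μ=4.2, E[X²]=35.28.
E[X] = 0.2·5.7 + 0.4·7.7 + 0.2·3.8 + 0.2·4.2 = 5.82.
E[X²] = 0.2·44.0933 + 0.4·66.99 + 0.2·42.53 + 0.2·35.28 = 51.1767.
Var(X) = E[X²] − (E[X])² = 51.1767 − 33.8724 = 17.3043.
SD(X) = √17.3043 = 4.15984.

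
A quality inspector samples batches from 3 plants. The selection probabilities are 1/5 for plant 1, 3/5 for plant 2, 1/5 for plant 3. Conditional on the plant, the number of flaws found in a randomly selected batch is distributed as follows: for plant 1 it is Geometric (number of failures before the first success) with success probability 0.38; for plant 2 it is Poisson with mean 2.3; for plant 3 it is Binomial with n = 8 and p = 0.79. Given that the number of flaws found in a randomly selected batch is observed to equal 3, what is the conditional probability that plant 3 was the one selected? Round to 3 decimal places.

Likelihoods P(X=3 | ·): 1: 0.0905646; 2: 0.203308; 3: 0.0112763.
Posterior ∝ prior × likelihood. Numerator for 3: 0.2·0.0112763 = 0.00225526.
Normalizing constant: 0.2·0.0905646 + 0.6·0.203308 + 0.2·0.0112763 = 0.142353.
P(3 | observation) = 0.00225526 / 0.142353 = 0.0158427.

0.016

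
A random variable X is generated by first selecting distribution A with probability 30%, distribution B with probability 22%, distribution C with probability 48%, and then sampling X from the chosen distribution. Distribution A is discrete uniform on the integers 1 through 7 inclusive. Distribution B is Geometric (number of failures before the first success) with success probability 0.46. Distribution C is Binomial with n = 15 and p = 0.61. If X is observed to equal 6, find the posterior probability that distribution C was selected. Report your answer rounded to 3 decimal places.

Likelihoods P(X=6 | ·): A: 0.142857; B: 0.0114057; C: 0.0538226.
Posterior ∝ prior × likelihood. Numerator for C: 0.48·0.0538226 = 0.0258348.
Normalizing constant: 0.3·0.142857 + 0.22·0.0114057 + 0.48·0.0538226 = 0.0712012.
P(C | observation) = 0.0258348 / 0.0712012 = 0.362843.

0.363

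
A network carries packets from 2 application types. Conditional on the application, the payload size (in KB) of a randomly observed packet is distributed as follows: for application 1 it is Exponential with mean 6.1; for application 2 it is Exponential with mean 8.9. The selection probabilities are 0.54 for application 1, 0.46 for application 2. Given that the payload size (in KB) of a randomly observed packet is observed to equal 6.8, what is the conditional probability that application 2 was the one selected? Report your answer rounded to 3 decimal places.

0.453

Likelihoods f(6.8 | ·): 1: 0.0537698; 2: 0.0523347.
Posterior ∝ prior × likelihood. Numerator for 2: 0.46·0.0523347 = 0.0240739.
Normalizing constant: 0.54·0.0537698 + 0.46·0.0523347 = 0.0531097.
P(2 | observation) = 0.0240739 / 0.0531097 = 0.453288.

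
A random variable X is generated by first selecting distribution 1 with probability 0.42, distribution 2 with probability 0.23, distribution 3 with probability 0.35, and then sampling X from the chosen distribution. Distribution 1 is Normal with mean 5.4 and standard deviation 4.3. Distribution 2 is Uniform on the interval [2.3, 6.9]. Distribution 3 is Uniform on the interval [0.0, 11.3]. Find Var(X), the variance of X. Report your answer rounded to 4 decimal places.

Per component, 1: μ=5.4, E[X²]=47.65; 2: μ=4.6, E[X²]=22.9233; 3: μ=5.65, E[X²]=42.5633.
E[X] = 0.42·5.4 + 0.23·4.6 + 0.35·5.65 = 5.3035.
E[X²] = 0.42·47.65 + 0.23·22.9233 + 0.35·42.5633 = 40.1825.
Var(X) = E[X²] − (E[X])² = 40.1825 − 28.1271 = 12.0554.

12.0554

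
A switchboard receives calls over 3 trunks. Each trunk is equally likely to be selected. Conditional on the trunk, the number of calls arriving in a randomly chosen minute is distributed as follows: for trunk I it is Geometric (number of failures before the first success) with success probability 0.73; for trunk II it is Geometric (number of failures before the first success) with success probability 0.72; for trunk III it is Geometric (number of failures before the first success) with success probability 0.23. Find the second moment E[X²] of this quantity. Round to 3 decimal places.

9.033

For each component E[X²] = Var + (mean)², giving I: 0.64346; II: 0.691358; III: 25.7637.
Overall E[X²] = 0.333333·0.64346 + 0.333333·0.691358 + 0.333333·25.7637 = 9.03284.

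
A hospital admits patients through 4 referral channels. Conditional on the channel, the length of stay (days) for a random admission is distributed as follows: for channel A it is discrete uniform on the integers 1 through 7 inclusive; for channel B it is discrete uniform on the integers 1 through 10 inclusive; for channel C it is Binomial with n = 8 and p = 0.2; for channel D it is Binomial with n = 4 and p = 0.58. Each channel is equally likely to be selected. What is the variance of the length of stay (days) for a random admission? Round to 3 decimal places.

Per component, A: μ=4, E[X²]=20; B: μ=5.5, E[X²]=38.5; C: μ=1.6, E[X²]=3.84; D: μ=2.32, E[X²]=6.3568.
E[X] = 0.25·4 + 0.25·5.5 + 0.25·1.6 + 0.25·2.32 = 3.355.
E[X²] = 0.25·20 + 0.25·38.5 + 0.25·3.84 + 0.25·6.3568 = 17.1742.
Var(X) = E[X²] − (E[X])² = 17.1742 − 11.256 = 5.91817.

5.918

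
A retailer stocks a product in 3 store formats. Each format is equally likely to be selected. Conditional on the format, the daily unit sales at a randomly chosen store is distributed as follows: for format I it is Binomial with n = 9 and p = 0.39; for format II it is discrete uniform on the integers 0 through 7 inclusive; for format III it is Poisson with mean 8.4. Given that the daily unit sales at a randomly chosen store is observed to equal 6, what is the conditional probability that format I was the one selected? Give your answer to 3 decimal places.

0.222

Likelihoods P(X=6 | ·): I: 0.0670898; II: 0.125; III: 0.109716.
Posterior ∝ prior × likelihood. Numerator for I: 0.333333·0.0670898 = 0.0223633.
Normalizing constant: 0.333333·0.0670898 + 0.333333·0.125 + 0.333333·0.109716 = 0.100602.
P(I | observation) = 0.0223633 / 0.100602 = 0.222295.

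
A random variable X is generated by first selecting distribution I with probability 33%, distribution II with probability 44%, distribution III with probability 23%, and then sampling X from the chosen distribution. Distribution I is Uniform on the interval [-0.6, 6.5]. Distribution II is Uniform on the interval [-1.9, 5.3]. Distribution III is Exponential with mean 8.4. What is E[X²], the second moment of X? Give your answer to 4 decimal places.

39.8881

For each component E[X²] = Var + (mean)², giving I: 12.9033; II: 7.21; III: 141.12.
Overall E[X²] = 0.33·12.9033 + 0.44·7.21 + 0.23·141.12 = 39.8881.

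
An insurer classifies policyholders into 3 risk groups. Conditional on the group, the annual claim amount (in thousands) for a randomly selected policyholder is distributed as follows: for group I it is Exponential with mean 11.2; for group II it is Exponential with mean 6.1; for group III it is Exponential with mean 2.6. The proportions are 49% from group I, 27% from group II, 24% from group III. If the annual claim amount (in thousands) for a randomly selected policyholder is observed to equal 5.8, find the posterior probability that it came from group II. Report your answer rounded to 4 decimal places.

Likelihoods f(5.8 | ·): I: 0.0531961; II: 0.0633482; III: 0.0413253.
Posterior ∝ prior × likelihood. Numerator for II: 0.27·0.0633482 = 0.017104.
Normalizing constant: 0.49·0.0531961 + 0.27·0.0633482 + 0.24·0.0413253 = 0.0530882.
P(II | observation) = 0.017104 / 0.0530882 = 0.322181.

0.3222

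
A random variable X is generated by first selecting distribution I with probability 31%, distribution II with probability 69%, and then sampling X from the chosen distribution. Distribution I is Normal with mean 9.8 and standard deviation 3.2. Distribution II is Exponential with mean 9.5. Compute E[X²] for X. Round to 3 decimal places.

157.492

For each component E[X²] = Var + (mean)², giving I: 106.28; II: 180.5.
Overall E[X²] = 0.31·106.28 + 0.69·180.5 = 157.492.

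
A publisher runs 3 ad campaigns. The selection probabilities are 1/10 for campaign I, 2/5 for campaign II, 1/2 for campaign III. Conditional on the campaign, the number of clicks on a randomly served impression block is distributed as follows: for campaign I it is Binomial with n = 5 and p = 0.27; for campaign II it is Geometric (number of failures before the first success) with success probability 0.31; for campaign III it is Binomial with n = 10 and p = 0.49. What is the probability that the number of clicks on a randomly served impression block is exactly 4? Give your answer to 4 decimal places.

Conditional on each campaign, P(X = 4): I: 0.0193976; II: 0.0702681; III: 0.213022.
By total probability, P(X = 4) = 0.1·0.0193976 + 0.4·0.0702681 + 0.5·0.213022 = 0.136558.

0.1366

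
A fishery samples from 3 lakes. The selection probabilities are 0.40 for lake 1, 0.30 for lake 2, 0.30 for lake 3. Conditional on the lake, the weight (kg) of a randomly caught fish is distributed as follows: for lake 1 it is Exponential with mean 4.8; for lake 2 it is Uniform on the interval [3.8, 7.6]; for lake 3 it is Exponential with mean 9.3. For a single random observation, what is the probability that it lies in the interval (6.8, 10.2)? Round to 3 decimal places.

Conditional on each lake, P(6.8 < X < 10.2): 1: 0.123088; 2: 0.210526; 3: 0.147393.
By total probability, P(6.8 < X < 10.2) = 0.4·0.123088 + 0.3·0.210526 + 0.3·0.147393 = 0.156611.

0.157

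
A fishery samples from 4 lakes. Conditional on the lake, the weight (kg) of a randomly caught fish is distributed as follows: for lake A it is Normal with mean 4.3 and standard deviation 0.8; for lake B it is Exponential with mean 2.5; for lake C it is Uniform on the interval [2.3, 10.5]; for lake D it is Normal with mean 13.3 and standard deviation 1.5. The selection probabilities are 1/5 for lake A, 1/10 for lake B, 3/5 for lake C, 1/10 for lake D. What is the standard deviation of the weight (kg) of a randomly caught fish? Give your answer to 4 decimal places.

3.3896

Per component, A: μ=4.3, E[X²]=19.13; B: μ=2.5, E[X²]=12.5; C: μ=6.4, E[X²]=46.5633; D: μ=13.3, E[X²]=179.14.
E[X] = 0.2·4.3 + 0.1·2.5 + 0.6·6.4 + 0.1·13.3 = 6.28.
E[X²] = 0.2·19.13 + 0.1·12.5 + 0.6·46.5633 + 0.1·179.14 = 50.928.
Var(X) = E[X²] − (E[X])² = 50.928 − 39.4384 = 11.4896.
SD(X) = √11.4896 = 3.38963.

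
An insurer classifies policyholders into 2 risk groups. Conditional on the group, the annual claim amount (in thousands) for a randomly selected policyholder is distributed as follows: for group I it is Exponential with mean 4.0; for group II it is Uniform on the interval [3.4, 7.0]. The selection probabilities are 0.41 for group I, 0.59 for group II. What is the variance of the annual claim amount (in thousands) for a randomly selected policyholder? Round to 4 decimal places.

Per component, I: μ=4, E[X²]=32; II: μ=5.2, E[X²]=28.12.
E[X] = 0.41·4 + 0.59·5.2 = 4.708.
E[X²] = 0.41·32 + 0.59·28.12 = 29.7108.
Var(X) = E[X²] − (E[X])² = 29.7108 − 22.1653 = 7.54554.

7.5455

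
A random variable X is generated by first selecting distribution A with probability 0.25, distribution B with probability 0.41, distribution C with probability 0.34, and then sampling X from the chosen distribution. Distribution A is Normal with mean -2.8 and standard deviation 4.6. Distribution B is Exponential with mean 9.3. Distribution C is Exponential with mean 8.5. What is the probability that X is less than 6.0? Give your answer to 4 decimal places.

0.6101

Conditional on each component, P(X < 6.0): A: 0.972129; B: 0.475422; C: 0.506327.
By total probability, P(X < 6.0) = 0.25·0.972129 + 0.41·0.475422 + 0.34·0.506327 = 0.610106.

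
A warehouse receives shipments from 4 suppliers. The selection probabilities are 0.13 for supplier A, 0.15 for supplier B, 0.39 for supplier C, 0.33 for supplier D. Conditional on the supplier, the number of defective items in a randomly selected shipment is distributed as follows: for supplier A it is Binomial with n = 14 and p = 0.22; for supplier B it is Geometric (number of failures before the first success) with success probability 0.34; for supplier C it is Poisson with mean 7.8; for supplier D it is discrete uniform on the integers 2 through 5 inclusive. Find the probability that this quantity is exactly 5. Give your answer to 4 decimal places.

0.1417

Conditional on each supplier, P(X = 5): A: 0.110263; B: 0.0425793; C: 0.0985814; D: 0.25.
By total probability, P(X = 5) = 0.13·0.110263 + 0.15·0.0425793 + 0.39·0.0985814 + 0.33·0.25 = 0.141668.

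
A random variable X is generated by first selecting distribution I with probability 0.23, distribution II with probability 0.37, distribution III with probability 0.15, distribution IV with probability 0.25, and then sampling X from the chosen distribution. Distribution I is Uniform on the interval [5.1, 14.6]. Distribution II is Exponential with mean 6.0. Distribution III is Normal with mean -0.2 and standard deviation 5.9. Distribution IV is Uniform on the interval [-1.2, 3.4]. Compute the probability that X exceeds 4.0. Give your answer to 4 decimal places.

Conditional on each component, P(X > 4.0): I: 1; II: 0.513417; III: 0.238274; IV: 0.
By total probability, P(X > 4.0) = 0.23·1 + 0.37·0.513417 + 0.15·0.238274 + 0.25·0 = 0.455705.

0.4557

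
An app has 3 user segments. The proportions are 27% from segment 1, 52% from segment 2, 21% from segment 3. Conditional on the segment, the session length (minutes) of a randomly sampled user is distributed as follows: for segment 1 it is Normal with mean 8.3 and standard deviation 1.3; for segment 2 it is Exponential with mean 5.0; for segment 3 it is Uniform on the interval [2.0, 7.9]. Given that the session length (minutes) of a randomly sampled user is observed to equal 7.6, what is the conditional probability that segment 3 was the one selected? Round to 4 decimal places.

Likelihoods f(7.6 | ·): 1: 0.265465; 2: 0.0437424; 3: 0.169492.
Posterior ∝ prior × likelihood. Numerator for 3: 0.21·0.169492 = 0.0355932.
Normalizing constant: 0.27·0.265465 + 0.52·0.0437424 + 0.21·0.169492 = 0.130015.
P(3 | observation) = 0.0355932 / 0.130015 = 0.273763.

0.2738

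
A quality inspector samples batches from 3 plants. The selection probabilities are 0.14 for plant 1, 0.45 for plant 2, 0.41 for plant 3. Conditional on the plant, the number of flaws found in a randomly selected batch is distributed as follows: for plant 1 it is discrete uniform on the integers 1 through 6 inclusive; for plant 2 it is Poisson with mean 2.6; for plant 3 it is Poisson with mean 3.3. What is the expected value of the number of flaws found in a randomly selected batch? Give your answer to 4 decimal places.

3.0130

Component means — 1: 3.5; 2: 2.6; 3: 3.3.
E[X] = 0.14·3.5 + 0.45·2.6 + 0.41·3.3 = 3.013.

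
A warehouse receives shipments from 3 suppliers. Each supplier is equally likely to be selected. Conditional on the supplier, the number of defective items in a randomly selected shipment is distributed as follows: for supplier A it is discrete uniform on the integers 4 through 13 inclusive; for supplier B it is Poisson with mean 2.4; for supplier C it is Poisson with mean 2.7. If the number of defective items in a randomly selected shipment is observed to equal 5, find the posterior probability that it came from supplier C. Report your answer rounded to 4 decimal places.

0.3341

Likelihoods P(X=5 | ·): A: 0.1; B: 0.0601961; C: 0.0803605.
Posterior ∝ prior × likelihood. Numerator for C: 0.333333·0.0803605 = 0.0267868.
Normalizing constant: 0.333333·0.1 + 0.333333·0.0601961 + 0.333333·0.0803605 = 0.0801855.
P(C | observation) = 0.0267868 / 0.0801855 = 0.334061.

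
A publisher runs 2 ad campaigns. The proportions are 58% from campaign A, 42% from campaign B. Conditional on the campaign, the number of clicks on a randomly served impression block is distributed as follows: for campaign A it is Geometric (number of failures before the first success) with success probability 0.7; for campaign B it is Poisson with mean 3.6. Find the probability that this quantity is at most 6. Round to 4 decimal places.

Conditional on each campaign, P(X ≤ 6): A: 0.999781; B: 0.926727.
By total probability, P(X ≤ 6) = 0.58·0.999781 + 0.42·0.926727 = 0.969098.

0.9691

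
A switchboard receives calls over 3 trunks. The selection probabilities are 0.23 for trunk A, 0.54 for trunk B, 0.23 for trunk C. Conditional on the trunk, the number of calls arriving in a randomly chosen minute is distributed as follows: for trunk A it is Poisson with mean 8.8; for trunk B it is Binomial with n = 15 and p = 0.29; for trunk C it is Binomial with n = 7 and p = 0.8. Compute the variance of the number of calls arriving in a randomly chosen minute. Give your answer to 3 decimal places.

Per component, A: μ=8.8, E[X²]=86.24; B: μ=4.35, E[X²]=22.011; C: μ=5.6, E[X²]=32.48.
E[X] = 0.23·8.8 + 0.54·4.35 + 0.23·5.6 = 5.661.
E[X²] = 0.23·86.24 + 0.54·22.011 + 0.23·32.48 = 39.1915.
Var(X) = E[X²] − (E[X])² = 39.1915 − 32.0469 = 7.14462.

7.145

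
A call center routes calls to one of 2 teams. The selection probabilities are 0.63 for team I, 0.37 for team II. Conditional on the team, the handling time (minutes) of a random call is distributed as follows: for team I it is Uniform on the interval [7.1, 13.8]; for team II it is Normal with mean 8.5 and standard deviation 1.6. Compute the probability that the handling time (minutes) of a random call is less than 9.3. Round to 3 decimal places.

Conditional on each team, P(X < 9.3): I: 0.328358; II: 0.691462.
By total probability, P(X < 9.3) = 0.63·0.328358 + 0.37·0.691462 = 0.462707.

0.463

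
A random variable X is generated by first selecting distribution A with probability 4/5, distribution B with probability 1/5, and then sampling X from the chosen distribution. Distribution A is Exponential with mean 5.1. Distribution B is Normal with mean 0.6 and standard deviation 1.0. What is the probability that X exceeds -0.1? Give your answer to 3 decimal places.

0.952

Conditional on each component, P(X > -0.1): A: 1; B: 0.758036.
By total probability, P(X > -0.1) = 0.8·1 + 0.2·0.758036 = 0.951607.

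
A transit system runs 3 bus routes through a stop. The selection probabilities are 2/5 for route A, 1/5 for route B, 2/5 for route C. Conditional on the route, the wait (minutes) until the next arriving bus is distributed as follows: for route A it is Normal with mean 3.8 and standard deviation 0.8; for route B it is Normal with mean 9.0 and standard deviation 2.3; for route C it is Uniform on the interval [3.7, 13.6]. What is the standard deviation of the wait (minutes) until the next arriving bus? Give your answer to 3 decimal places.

3.243

Per component, A: μ=3.8, E[X²]=15.08; B: μ=9, E[X²]=86.29; C: μ=8.65, E[X²]=82.99.
E[X] = 0.4·3.8 + 0.2·9 + 0.4·8.65 = 6.78.
E[X²] = 0.4·15.08 + 0.2·86.29 + 0.4·82.99 = 56.486.
Var(X) = E[X²] − (E[X])² = 56.486 − 45.9684 = 10.5176.
SD(X) = √10.5176 = 3.24308.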